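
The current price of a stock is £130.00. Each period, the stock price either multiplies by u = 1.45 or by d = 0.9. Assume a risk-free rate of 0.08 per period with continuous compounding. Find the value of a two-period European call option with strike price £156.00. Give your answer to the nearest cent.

Risk-neutral probability p = (e^0.08 − 0.9)/(1.45 − 0.9) = 0.1833/0.5500 = 0.3332
Terminal stock prices: S_uu = 273.3, S_ud = 169.7, S_dd = 105.3
Terminal payoffs (S − K): max(117.3, 0) = 117.3, max(13.65, 0) = 13.65, max(-50.7, 0) = 0
Node u (S = 188.5): V_u = e^(−0.08)·[0.3332·117.3250 + 0.6668·13.6500] = 44.4938
Node d (S = 117): V_d = e^(−0.08)·[0.3332·13.6500 + 0.6668·0.0000] = 4.1991
Node 0 (S = 130): V_0 = e^(−0.08)·[0.3332·44.4938 + 0.6668·4.1991] = 16.2721

£16.27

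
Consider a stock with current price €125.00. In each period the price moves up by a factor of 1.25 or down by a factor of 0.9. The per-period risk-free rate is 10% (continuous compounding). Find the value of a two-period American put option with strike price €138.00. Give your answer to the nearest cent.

€13.00

Risk-neutral probability p = (e^0.1 − 0.9)/(1.25 − 0.9) = 0.2052/0.3500 = 0.5862
Terminal stock prices: S_uu = 195.3, S_ud = 140.6, S_dd = 101.2
Terminal payoffs (K − S): max(-57.31, 0) = 0, max(-2.625, 0) = 0, max(36.75, 0) = 36.75
Node u (S = 156.2): continuation = e^(−0.1)·[0.5862·0.0000 + 0.4138·0.0000] = 0.0000; exercise value = 0.0000 ≤ continuation, so V_u = 0.0000
Node d (S = 112.5): continuation = e^(−0.1)·[0.5862·0.0000 + 0.4138·36.7500] = 13.7599; exercise value = 25.5000 > continuation, so V_d = 25.5000 (exercise)
Node 0 (S = 125): continuation = e^(−0.1)·[0.5862·0.0000 + 0.4138·25.5000] = 9.5477; exercise value = 13.0000 > continuation, so V_0 = 13.0000 (exercise)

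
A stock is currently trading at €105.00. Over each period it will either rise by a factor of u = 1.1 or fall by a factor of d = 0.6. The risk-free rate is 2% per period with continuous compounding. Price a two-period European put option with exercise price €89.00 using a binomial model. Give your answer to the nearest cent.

Risk-neutral probability p = (e^0.02 − 0.6)/(1.1 − 0.6) = 0.4202/0.5000 = 0.8404
Terminal stock prices: S_uu = 127.1, S_ud = 69.3, S_dd = 37.8
Terminal payoffs (K − S): max(-38.05, 0) = 0, max(19.7, 0) = 19.7, max(51.2, 0) = 51.2
Node u (S = 115.5): V_u = e^(−0.02)·[0.8404·0.0000 + 0.1596·19.7000] = 3.0818
Node d (S = 63): V_d = e^(−0.02)·[0.8404·19.7000 + 0.1596·51.2000] = 24.2377
Node 0 (S = 105): V_0 = e^(−0.02)·[0.8404·3.0818 + 0.1596·24.2377] = 6.3303

€6.33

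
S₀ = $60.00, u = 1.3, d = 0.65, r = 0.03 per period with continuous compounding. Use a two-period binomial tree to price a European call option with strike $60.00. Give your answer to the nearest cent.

Risk-neutral probability p = (e^0.03 − 0.65)/(1.3 − 0.65) = 0.3805/0.6500 = 0.5853
Terminal stock prices: S_uu = 101.4, S_ud = 50.7, S_dd = 25.35
Terminal payoffs (S − K): max(41.4, 0) = 41.4, max(-9.3, 0) = 0, max(-34.65, 0) = 0
Node u (S = 78): V_u = e^(−0.03)·[0.5853·41.4000 + 0.4147·0.0000] = 23.5159
Node d (S = 39): V_d = e^(−0.03)·[0.5853·0.0000 + 0.4147·0.0000] = 0.0000
Node 0 (S = 60): V_0 = e^(−0.03)·[0.5853·23.5159 + 0.4147·0.0000] = 13.3574

$13.36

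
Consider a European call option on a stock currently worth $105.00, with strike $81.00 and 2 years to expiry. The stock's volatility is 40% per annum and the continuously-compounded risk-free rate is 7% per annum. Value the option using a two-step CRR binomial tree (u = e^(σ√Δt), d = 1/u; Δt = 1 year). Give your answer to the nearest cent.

$42.24

CRR parameters: u = e^(σ√Δt) = e^(0.4·√1) = 1.4918, d = 1/u = 0.6703
Per-period rate: rΔt = 0.07·1 = 0.07, so R = e^0.07 = 1.0725
Risk-neutral probability p = (e^0.07 − 0.6703)/(1.4918 − 0.6703) = 0.4022/0.8215 = 0.4896
Terminal stock prices: S_uu = 233.7, S_ud = 105, S_dd = 47.18
Terminal payoffs (S − K): max(152.7, 0) = 152.7, max(24, 0) = 24, max(-33.82, 0) = 0
Node u (S = 156.6): V_u = e^(−0.07)·[0.4896·152.6818 + 0.5104·24.0000] = 81.1177
Node d (S = 70.38): V_d = e^(−0.07)·[0.4896·24.0000 + 0.5104·0.0000] = 10.9554
Node 0 (S = 105): V_0 = e^(−0.07)·[0.4896·81.1177 + 0.5104·10.9554] = 42.2422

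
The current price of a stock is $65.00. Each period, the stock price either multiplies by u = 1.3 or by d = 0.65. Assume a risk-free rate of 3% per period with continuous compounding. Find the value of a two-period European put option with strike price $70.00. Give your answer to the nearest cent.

Risk-neutral probability p = (e^0.03 − 0.65)/(1.3 − 0.65) = 0.3805/0.6500 = 0.5853
Terminal stock prices: S_uu = 109.9, S_ud = 54.93, S_dd = 27.46
Terminal payoffs (K − S): max(-39.85, 0) = 0, max(15.07, 0) = 15.07, max(42.54, 0) = 42.54
Node u (S = 84.5): V_u = e^(−0.03)·[0.5853·0.0000 + 0.4147·15.0750] = 6.0666
Node d (S = 42.25): V_d = e^(−0.03)·[0.5853·15.0750 + 0.4147·42.5375] = 25.6812
Node 0 (S = 65): V_0 = e^(−0.03)·[0.5853·6.0666 + 0.4147·25.6812] = 13.7808

$13.78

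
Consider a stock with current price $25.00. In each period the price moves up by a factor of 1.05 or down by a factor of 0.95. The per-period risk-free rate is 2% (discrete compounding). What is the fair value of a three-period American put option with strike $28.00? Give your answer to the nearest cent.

Risk-neutral probability p = (1 + 0.02 − 0.95)/(1.05 − 0.95) = 0.0700/0.1000 = 0.7000
Terminal stock prices: S_uuu = 28.94, S_uud = 26.18, S_udd = 23.69, S_ddd = 21.43
Terminal payoffs (K − S): max(-0.9406, 0) = 0, max(1.816, 0) = 1.816, max(4.309, 0) = 4.309, max(6.566, 0) = 6.566
Node uu (S = 27.56): continuation = 1/1.02·[0.7000·0.0000 + 0.3000·1.8156] = 0.5340; exercise value = 0.4375 ≤ continuation, so V_uu = 0.5340
Node ud (S = 24.94): continuation = 1/1.02·[0.7000·1.8156 + 0.3000·4.3094] = 2.5135; exercise value = 3.0625 > continuation, so V_ud = 3.0625 (exercise)
Node dd (S = 22.56): continuation = 1/1.02·[0.7000·4.3094 + 0.3000·6.5656] = 4.8885; exercise value = 5.4375 > continuation, so V_dd = 5.4375 (exercise)
Node u (S = 26.25): continuation = 1/1.02·[0.7000·0.5340 + 0.3000·3.0625] = 1.2672; exercise value = 1.7500 > continuation, so V_u = 1.7500 (exercise)
Node d (S = 23.75): continuation = 1/1.02·[0.7000·3.0625 + 0.3000·5.4375] = 3.7010; exercise value = 4.2500 > continuation, so V_d = 4.2500 (exercise)
Node 0 (S = 25): continuation = 1/1.02·[0.7000·1.7500 + 0.3000·4.2500] = 2.4510; exercise value = 3.0000 > continuation, so V_0 = 3.0000 (exercise)

$3.00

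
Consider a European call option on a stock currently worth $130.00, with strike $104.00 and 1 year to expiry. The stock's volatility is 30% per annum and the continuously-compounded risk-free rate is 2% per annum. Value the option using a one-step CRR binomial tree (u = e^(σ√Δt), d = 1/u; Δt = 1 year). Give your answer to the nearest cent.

CRR parameters: u = e^(σ√Δt) = e^(0.3·√1) = 1.3499, d = 1/u = 0.7408
Per-period rate: rΔt = 0.02·1 = 0.02, so R = e^0.02 = 1.0202
Risk-neutral probability p = (e^0.02 − 0.7408)/(1.3499 − 0.7408) = 0.2794/0.6090 = 0.4587
Terminal stock prices: S_u = 175.5, S_d = 96.31
Terminal payoffs (S − K): max(71.48, 0) = 71.48, max(-7.694, 0) = 0
Node 0 (S = 130): V_0 = e^(−0.02)·[0.4587·71.4816 + 0.5413·0.0000] = 32.1412

$32.14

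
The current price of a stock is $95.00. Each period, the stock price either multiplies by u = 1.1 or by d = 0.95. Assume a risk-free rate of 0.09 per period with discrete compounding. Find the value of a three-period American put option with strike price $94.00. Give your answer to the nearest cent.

$0.23

Risk-neutral probability p = (1 + 0.09 − 0.95)/(1.1 − 0.95) = 0.1400/0.1500 = 0.9333
Terminal stock prices: S_uuu = 126.4, S_uud = 109.2, S_udd = 94.31, S_ddd = 81.45
Terminal payoffs (K − S): max(-32.45, 0) = 0, max(-15.2, 0) = 0, max(-0.3113, 0) = 0, max(12.55, 0) = 12.55
Node uu (S = 115): continuation = 1/1.09·[0.9333·0.0000 + 0.0667·0.0000] = 0.0000; exercise value = 0.0000 ≤ continuation, so V_uu = 0.0000
Node ud (S = 99.28): continuation = 1/1.09·[0.9333·0.0000 + 0.0667·0.0000] = 0.0000; exercise value = 0.0000 ≤ continuation, so V_ud = 0.0000
Node dd (S = 85.74): continuation = 1/1.09·[0.9333·0.0000 + 0.0667·12.5494] = 0.7675; exercise value = 8.2625 > continuation, so V_dd = 8.2625 (exercise)
Node u (S = 104.5): continuation = 1/1.09·[0.9333·0.0000 + 0.0667·0.0000] = 0.0000; exercise value = 0.0000 ≤ continuation, so V_u = 0.0000
Node d (S = 90.25): continuation = 1/1.09·[0.9333·0.0000 + 0.0667·8.2625] = 0.5054; exercise value = 3.7500 > continuation, so V_d = 3.7500 (exercise)
Node 0 (S = 95): continuation = 1/1.09·[0.9333·0.0000 + 0.0667·3.7500] = 0.2294; exercise value = 0.0000 ≤ continuation, so V_0 = 0.2294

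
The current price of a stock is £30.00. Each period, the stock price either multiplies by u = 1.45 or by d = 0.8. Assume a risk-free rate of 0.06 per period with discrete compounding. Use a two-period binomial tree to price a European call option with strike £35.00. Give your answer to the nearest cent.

Risk-neutral probability p = (1 + 0.06 − 0.8)/(1.45 − 0.8) = 0.2600/0.6500 = 0.4000
Terminal stock prices: S_uu = 63.08, S_ud = 34.8, S_dd = 19.2
Terminal payoffs (S − K): max(28.08, 0) = 28.08, max(-0.2, 0) = 0, max(-15.8, 0) = 0
Node u (S = 43.5): V_u = 1/1.06·[0.4000·28.0750 + 0.6000·0.0000] = 10.5943
Node d (S = 24): V_d = 1/1.06·[0.4000·0.0000 + 0.6000·0.0000] = 0.0000
Node 0 (S = 30): V_0 = 1/1.06·[0.4000·10.5943 + 0.6000·0.0000] = 3.9979

£4.00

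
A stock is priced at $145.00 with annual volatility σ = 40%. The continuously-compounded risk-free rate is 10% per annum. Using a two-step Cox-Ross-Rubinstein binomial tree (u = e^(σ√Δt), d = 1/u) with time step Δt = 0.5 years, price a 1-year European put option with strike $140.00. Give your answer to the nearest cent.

CRR parameters: u = e^(σ√Δt) = e^(0.4·√0.5) = 1.3269, d = 1/u = 0.7536
Per-period rate: rΔt = 0.1·0.5 = 0.05, so R = e^0.05 = 1.0513
Risk-neutral probability p = (e^0.05 − 0.7536)/(1.3269 − 0.7536) = 0.2976/0.5733 = 0.5192
Terminal stock prices: S_uu = 255.3, S_ud = 145, S_dd = 82.36
Terminal payoffs (K − S): max(-115.3, 0) = 0, max(-5, 0) = 0, max(57.64, 0) = 57.64
Node u (S = 192.4): V_u = e^(−0.05)·[0.5192·0.0000 + 0.4808·0.0000] = 0.0000
Node d (S = 109.3): V_d = e^(−0.05)·[0.5192·0.0000 + 0.4808·57.6442] = 26.3639
Node 0 (S = 145): V_0 = e^(−0.05)·[0.5192·0.0000 + 0.4808·26.3639] = 12.0577

$12.06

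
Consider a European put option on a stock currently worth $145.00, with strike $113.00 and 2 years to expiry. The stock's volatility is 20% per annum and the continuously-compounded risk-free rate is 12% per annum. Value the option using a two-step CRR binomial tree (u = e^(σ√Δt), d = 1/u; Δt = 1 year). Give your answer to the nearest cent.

$0.68

CRR parameters: u = e^(σ√Δt) = e^(0.2·√1) = 1.2214, d = 1/u = 0.8187
Per-period rate: rΔt = 0.12·1 = 0.12, so R = e^0.12 = 1.1275
Risk-neutral probability p = (e^0.12 − 0.8187)/(1.2214 − 0.8187) = 0.3088/0.4027 = 0.7668
Terminal stock prices: S_uu = 216.3, S_ud = 145, S_dd = 97.2
Terminal payoffs (K − S): max(-103.3, 0) = 0, max(-32, 0) = 0, max(15.8, 0) = 15.8
Node u (S = 177.1): V_u = e^(−0.12)·[0.7668·0.0000 + 0.2332·0.0000] = 0.0000
Node d (S = 118.7): V_d = e^(−0.12)·[0.7668·0.0000 + 0.2332·15.8036] = 3.2688
Node 0 (S = 145): V_0 = e^(−0.12)·[0.7668·0.0000 + 0.2332·3.2688] = 0.6761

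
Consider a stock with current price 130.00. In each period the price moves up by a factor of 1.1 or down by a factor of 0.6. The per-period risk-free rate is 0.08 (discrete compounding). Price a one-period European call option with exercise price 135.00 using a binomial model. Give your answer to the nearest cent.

7.11

Risk-neutral probability p = (1 + 0.08 − 0.6)/(1.1 − 0.6) = 0.4800/0.5000 = 0.9600
Terminal stock prices: S_u = 143, S_d = 78
Terminal payoffs (S − K): max(8, 0) = 8, max(-57, 0) = 0
Node 0 (S = 130): V_0 = 1/1.08·[0.9600·8.0000 + 0.0400·0.0000] = 7.1111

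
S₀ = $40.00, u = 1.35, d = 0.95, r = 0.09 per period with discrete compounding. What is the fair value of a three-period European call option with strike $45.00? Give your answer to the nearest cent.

$7.52

Risk-neutral probability p = (1 + 0.09 − 0.95)/(1.35 − 0.95) = 0.1400/0.4000 = 0.3500
Terminal stock prices: S_uuu = 98.42, S_uud = 69.25, S_udd = 48.73, S_ddd = 34.29
Terminal payoffs (S − K): max(53.42, 0) = 53.42, max(24.25, 0) = 24.25, max(3.735, 0) = 3.735, max(-10.71, 0) = 0
Node uu (S = 72.9): V_uu = 1/1.09·[0.3500·53.4150 + 0.6500·24.2550] = 31.6156
Node ud (S = 51.3): V_ud = 1/1.09·[0.3500·24.2550 + 0.6500·3.7350] = 10.0156
Node dd (S = 36.1): V_dd = 1/1.09·[0.3500·3.7350 + 0.6500·0.0000] = 1.1993
Node u (S = 54): V_u = 1/1.09·[0.3500·31.6156 + 0.6500·10.0156] = 16.1244
Node d (S = 38): V_d = 1/1.09·[0.3500·10.0156 + 0.6500·1.1993] = 3.9312
Node 0 (S = 40): V_0 = 1/1.09·[0.3500·16.1244 + 0.6500·3.9312] = 7.5219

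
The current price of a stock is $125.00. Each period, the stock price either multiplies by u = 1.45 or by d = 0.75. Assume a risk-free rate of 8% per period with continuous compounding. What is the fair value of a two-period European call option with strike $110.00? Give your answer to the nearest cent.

$40.55

Risk-neutral probability p = (e^0.08 − 0.75)/(1.45 − 0.75) = 0.3333/0.7000 = 0.4761
Terminal stock prices: S_uu = 262.8, S_ud = 135.9, S_dd = 70.31
Terminal payoffs (S − K): max(152.8, 0) = 152.8, max(25.94, 0) = 25.94, max(-39.69, 0) = 0
Node u (S = 181.2): V_u = e^(−0.08)·[0.4761·152.8125 + 0.5239·25.9375] = 79.7072
Node d (S = 93.75): V_d = e^(−0.08)·[0.4761·25.9375 + 0.5239·0.0000] = 11.4000
Node 0 (S = 125): V_0 = e^(−0.08)·[0.4761·79.7072 + 0.5239·11.4000] = 40.5458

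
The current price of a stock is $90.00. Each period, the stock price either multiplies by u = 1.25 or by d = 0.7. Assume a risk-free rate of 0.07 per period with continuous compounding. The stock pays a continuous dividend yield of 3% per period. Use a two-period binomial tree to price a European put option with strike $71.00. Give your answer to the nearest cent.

$3.38

Per-period risk-free factor R = e^0.07 = 1.0725; dividend-adjusted growth = e^(0.07−0.03) = 1.0408.
Risk-neutral probability p = (1.0408 − 0.7)/(1.25 − 0.7) = 0.3408/0.5500 = 0.6197
Terminal stock prices: S_uu = 140.6, S_ud = 78.75, S_dd = 44.1
Terminal payoffs (K − S): max(-69.62, 0) = 0, max(-7.75, 0) = 0, max(26.9, 0) = 26.9
Node u (S = 112.5): V_u = e^(−0.07)·[0.6197·0.0000 + 0.3803·0.0000] = 0.0000
Node d (S = 63): V_d = e^(−0.07)·[0.6197·0.0000 + 0.3803·26.9000] = 9.5396
Node 0 (S = 90): V_0 = e^(−0.07)·[0.6197·0.0000 + 0.3803·9.5396] = 3.3830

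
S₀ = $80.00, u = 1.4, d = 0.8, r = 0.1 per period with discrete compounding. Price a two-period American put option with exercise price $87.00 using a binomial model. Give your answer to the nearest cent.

$10.45

Risk-neutral probability p = (1 + 0.1 − 0.8)/(1.4 − 0.8) = 0.3000/0.6000 = 0.5000
Terminal stock prices: S_uu = 156.8, S_ud = 89.6, S_dd = 51.2
Terminal payoffs (K − S): max(-69.8, 0) = 0, max(-2.6, 0) = 0, max(35.8, 0) = 35.8
Node u (S = 112): continuation = 1/1.1·[0.5000·0.0000 + 0.5000·0.0000] = 0.0000; exercise value = 0.0000 ≤ continuation, so V_u = 0.0000
Node d (S = 64): continuation = 1/1.1·[0.5000·0.0000 + 0.5000·35.8000] = 16.2727; exercise value = 23.0000 > continuation, so V_d = 23.0000 (exercise)
Node 0 (S = 80): continuation = 1/1.1·[0.5000·0.0000 + 0.5000·23.0000] = 10.4545; exercise value = 7.0000 ≤ continuation, so V_0 = 10.4545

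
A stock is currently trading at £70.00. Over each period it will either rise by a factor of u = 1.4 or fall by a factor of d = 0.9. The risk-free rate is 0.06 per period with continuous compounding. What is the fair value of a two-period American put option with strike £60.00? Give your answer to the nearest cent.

£1.34

Risk-neutral probability p = (e^0.06 − 0.9)/(1.4 − 0.9) = 0.1618/0.5000 = 0.3237
Terminal stock prices: S_uu = 137.2, S_ud = 88.2, S_dd = 56.7
Terminal payoffs (K − S): max(-77.2, 0) = 0, max(-28.2, 0) = 0, max(3.3, 0) = 3.3
Node u (S = 98): continuation = e^(−0.06)·[0.3237·0.0000 + 0.6763·0.0000] = 0.0000; exercise value = 0.0000 ≤ continuation, so V_u = 0.0000
Node d (S = 63): continuation = e^(−0.06)·[0.3237·0.0000 + 0.6763·3.3000] = 2.1019; exercise value = 0.0000 ≤ continuation, so V_d = 2.1019
Node 0 (S = 70): continuation = e^(−0.06)·[0.3237·0.0000 + 0.6763·2.1019] = 1.3388; exercise value = 0.0000 ≤ continuation, so V_0 = 1.3388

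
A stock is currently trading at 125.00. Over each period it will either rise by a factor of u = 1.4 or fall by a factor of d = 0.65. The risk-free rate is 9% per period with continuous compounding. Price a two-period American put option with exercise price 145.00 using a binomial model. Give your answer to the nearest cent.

30.06

Risk-neutral probability p = (e^0.09 − 0.65)/(1.4 − 0.65) = 0.4442/0.7500 = 0.5922
Terminal stock prices: S_uu = 245, S_ud = 113.8, S_dd = 52.81
Terminal payoffs (K − S): max(-100, 0) = 0, max(31.25, 0) = 31.25, max(92.19, 0) = 92.19
Node u (S = 175): continuation = e^(−0.09)·[0.5922·0.0000 + 0.4078·31.2500] = 11.6460; exercise value = 0.0000 ≤ continuation, so V_u = 11.6460
Node d (S = 81.25): continuation = e^(−0.09)·[0.5922·31.2500 + 0.4078·92.1875] = 51.2700; exercise value = 63.7500 > continuation, so V_d = 63.7500 (exercise)
Node 0 (S = 125): continuation = e^(−0.09)·[0.5922·11.6460 + 0.4078·63.7500] = 30.0613; exercise value = 20.0000 ≤ continuation, so V_0 = 30.0613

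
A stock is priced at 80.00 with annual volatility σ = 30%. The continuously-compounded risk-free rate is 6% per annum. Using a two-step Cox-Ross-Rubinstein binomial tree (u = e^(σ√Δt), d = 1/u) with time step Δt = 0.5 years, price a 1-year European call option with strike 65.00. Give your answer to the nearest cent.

CRR parameters: u = e^(σ√Δt) = e^(0.3·√0.5) = 1.2363, d = 1/u = 0.8089
Per-period rate: rΔt = 0.06·0.5 = 0.03, so R = e^0.03 = 1.0305
Risk-neutral probability p = (e^0.03 − 0.8089)/(1.2363 − 0.8089) = 0.2216/0.4275 = 0.5184
Terminal stock prices: S_uu = 122.3, S_ud = 80, S_dd = 52.34
Terminal payoffs (S − K): max(57.28, 0) = 57.28, max(15, 0) = 15, max(-12.66, 0) = 0
Node u (S = 98.9): V_u = e^(−0.03)·[0.5184·57.2772 + 0.4816·15.0000] = 35.8259
Node d (S = 64.71): V_d = e^(−0.03)·[0.5184·15.0000 + 0.4816·0.0000] = 7.5464
Node 0 (S = 80): V_0 = e^(−0.03)·[0.5184·35.8259 + 0.4816·7.5464] = 21.5505

21.55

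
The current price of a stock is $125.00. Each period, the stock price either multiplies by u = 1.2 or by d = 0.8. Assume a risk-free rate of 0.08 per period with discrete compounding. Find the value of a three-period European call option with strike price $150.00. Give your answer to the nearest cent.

Risk-neutral probability p = (1 + 0.08 − 0.8)/(1.2 − 0.8) = 0.2800/0.4000 = 0.7000
Terminal stock prices: S_uuu = 216, S_uud = 144, S_udd = 96, S_ddd = 64
Terminal payoffs (S − K): max(66, 0) = 66, max(-6, 0) = 0, max(-54, 0) = 0, max(-86, 0) = 0
Node uu (S = 180): V_uu = 1/1.08·[0.7000·66.0000 + 0.3000·0.0000] = 42.7778
Node ud (S = 120): V_ud = 1/1.08·[0.7000·0.0000 + 0.3000·0.0000] = 0.0000
Node dd (S = 80): V_dd = 1/1.08·[0.7000·0.0000 + 0.3000·0.0000] = 0.0000
Node u (S = 150): V_u = 1/1.08·[0.7000·42.7778 + 0.3000·0.0000] = 27.7263
Node d (S = 100): V_d = 1/1.08·[0.7000·0.0000 + 0.3000·0.0000] = 0.0000
Node 0 (S = 125): V_0 = 1/1.08·[0.7000·27.7263 + 0.3000·0.0000] = 17.9708

$17.97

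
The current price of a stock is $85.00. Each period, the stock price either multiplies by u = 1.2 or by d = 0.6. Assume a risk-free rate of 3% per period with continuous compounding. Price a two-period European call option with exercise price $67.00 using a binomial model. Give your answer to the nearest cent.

Risk-neutral probability p = (e^0.03 − 0.6)/(1.2 − 0.6) = 0.4305/0.6000 = 0.7174
Terminal stock prices: S_uu = 122.4, S_ud = 61.2, S_dd = 30.6
Terminal payoffs (S − K): max(55.4, 0) = 55.4, max(-5.8, 0) = 0, max(-36.4, 0) = 0
Node u (S = 102): V_u = e^(−0.03)·[0.7174·55.4000 + 0.2826·0.0000] = 38.5707
Node d (S = 51): V_d = e^(−0.03)·[0.7174·0.0000 + 0.2826·0.0000] = 0.0000
Node 0 (S = 85): V_0 = e^(−0.03)·[0.7174·38.5707 + 0.2826·0.0000] = 26.8537

$26.85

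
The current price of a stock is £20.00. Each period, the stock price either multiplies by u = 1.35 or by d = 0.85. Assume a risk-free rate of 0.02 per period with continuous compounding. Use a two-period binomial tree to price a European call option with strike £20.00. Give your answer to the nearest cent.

£3.10

Risk-neutral probability p = (e^0.02 − 0.85)/(1.35 − 0.85) = 0.1702/0.5000 = 0.3404
Terminal stock prices: S_uu = 36.45, S_ud = 22.95, S_dd = 14.45
Terminal payoffs (S − K): max(16.45, 0) = 16.45, max(2.95, 0) = 2.95, max(-5.55, 0) = 0
Node u (S = 27): V_u = e^(−0.02)·[0.3404·16.4500 + 0.6596·2.9500] = 7.3960
Node d (S = 17): V_d = e^(−0.02)·[0.3404·2.9500 + 0.6596·0.0000] = 0.9843
Node 0 (S = 20): V_0 = e^(−0.02)·[0.3404·7.3960 + 0.6596·0.9843] = 3.1042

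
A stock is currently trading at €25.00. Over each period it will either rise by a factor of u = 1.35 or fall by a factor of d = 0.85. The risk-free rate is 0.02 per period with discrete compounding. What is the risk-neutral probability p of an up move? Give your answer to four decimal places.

Risk-neutral probability p = (1 + 0.02 − 0.85)/(1.35 − 0.85) = 0.1700/0.5000 = 0.3400

p = 0.3400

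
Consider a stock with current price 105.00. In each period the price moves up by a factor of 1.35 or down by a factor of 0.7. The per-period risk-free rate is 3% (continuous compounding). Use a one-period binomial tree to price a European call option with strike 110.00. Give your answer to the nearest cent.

Risk-neutral probability p = (e^0.03 − 0.7)/(1.35 − 0.7) = 0.3305/0.6500 = 0.5084
Terminal stock prices: S_u = 141.8, S_d = 73.5
Terminal payoffs (S − K): max(31.75, 0) = 31.75, max(-36.5, 0) = 0
Node 0 (S = 105): V_0 = e^(−0.03)·[0.5084·31.7500 + 0.4916·0.0000] = 15.6644

15.66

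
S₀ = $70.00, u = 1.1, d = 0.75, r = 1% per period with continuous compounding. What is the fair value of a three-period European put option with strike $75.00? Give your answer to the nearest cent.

$10.02

Risk-neutral probability p = (e^0.01 − 0.75)/(1.1 − 0.75) = 0.2601/0.3500 = 0.7430
Terminal stock prices: S_uuu = 93.17, S_uud = 63.53, S_udd = 43.31, S_ddd = 29.53
Terminal payoffs (K − S): max(-18.17, 0) = 0, max(11.47, 0) = 11.47, max(31.69, 0) = 31.69, max(45.47, 0) = 45.47
Node uu (S = 84.7): V_uu = e^(−0.01)·[0.7430·0.0000 + 0.2570·11.4750] = 2.9197
Node ud (S = 57.75): V_ud = e^(−0.01)·[0.7430·11.4750 + 0.2570·31.6875] = 16.5037
Node dd (S = 39.38): V_dd = e^(−0.01)·[0.7430·31.6875 + 0.2570·45.4688] = 34.8787
Node u (S = 77): V_u = e^(−0.01)·[0.7430·2.9197 + 0.2570·16.5037] = 6.3470
Node d (S = 52.5): V_d = e^(−0.01)·[0.7430·16.5037 + 0.2570·34.8787] = 21.0149
Node 0 (S = 70): V_0 = e^(−0.01)·[0.7430·6.3470 + 0.2570·21.0149] = 10.0160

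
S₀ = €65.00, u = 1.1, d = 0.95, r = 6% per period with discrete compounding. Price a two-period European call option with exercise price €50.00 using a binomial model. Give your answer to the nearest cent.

Risk-neutral probability p = (1 + 0.06 − 0.95)/(1.1 − 0.95) = 0.1100/0.1500 = 0.7333
Terminal stock prices: S_uu = 78.65, S_ud = 67.92, S_dd = 58.66
Terminal payoffs (S − K): max(28.65, 0) = 28.65, max(17.92, 0) = 17.92, max(8.663, 0) = 8.663
Node u (S = 71.5): V_u = 1/1.06·[0.7333·28.6500 + 0.2667·17.9250] = 24.3302
Node d (S = 61.75): V_d = 1/1.06·[0.7333·17.9250 + 0.2667·8.6625] = 14.5802
Node 0 (S = 65): V_0 = 1/1.06·[0.7333·24.3302 + 0.2667·14.5802] = 20.5002

€20.50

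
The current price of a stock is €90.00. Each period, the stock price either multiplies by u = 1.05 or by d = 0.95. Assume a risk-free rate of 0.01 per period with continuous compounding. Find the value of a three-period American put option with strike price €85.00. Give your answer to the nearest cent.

€0.59

Risk-neutral probability p = (e^0.01 − 0.95)/(1.05 − 0.95) = 0.0601/0.1000 = 0.6005
Terminal stock prices: S_uuu = 104.2, S_uud = 94.26, S_udd = 85.29, S_ddd = 77.16
Terminal payoffs (K − S): max(-19.19, 0) = 0, max(-9.264, 0) = 0, max(-0.2862, 0) = 0, max(7.836, 0) = 7.836
Node uu (S = 99.23): continuation = e^(−0.01)·[0.6005·0.0000 + 0.3995·0.0000] = 0.0000; exercise value = 0.0000 ≤ continuation, so V_uu = 0.0000
Node ud (S = 89.77): continuation = e^(−0.01)·[0.6005·0.0000 + 0.3995·0.0000] = 0.0000; exercise value = 0.0000 ≤ continuation, so V_ud = 0.0000
Node dd (S = 81.22): continuation = e^(−0.01)·[0.6005·0.0000 + 0.3995·7.8363] = 3.0994; exercise value = 3.7750 > continuation, so V_dd = 3.7750 (exercise)
Node u (S = 94.5): continuation = e^(−0.01)·[0.6005·0.0000 + 0.3995·0.0000] = 0.0000; exercise value = 0.0000 ≤ continuation, so V_u = 0.0000
Node d (S = 85.5): continuation = e^(−0.01)·[0.6005·0.0000 + 0.3995·3.7750] = 1.4931; exercise value = 0.0000 ≤ continuation, so V_d = 1.4931
Node 0 (S = 90): continuation = e^(−0.01)·[0.6005·0.0000 + 0.3995·1.4931] = 0.5906; exercise value = 0.0000 ≤ continuation, so V_0 = 0.5906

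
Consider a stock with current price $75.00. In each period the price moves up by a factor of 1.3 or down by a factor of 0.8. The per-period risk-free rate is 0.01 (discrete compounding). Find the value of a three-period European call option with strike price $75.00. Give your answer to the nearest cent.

Risk-neutral probability p = (1 + 0.01 − 0.8)/(1.3 − 0.8) = 0.2100/0.5000 = 0.4200
Terminal stock prices: S_uuu = 164.8, S_uud = 101.4, S_udd = 62.4, S_ddd = 38.4
Terminal payoffs (S − K): max(89.78, 0) = 89.78, max(26.4, 0) = 26.4, max(-12.6, 0) = 0, max(-36.6, 0) = 0
Node uu (S = 126.8): V_uu = 1/1.01·[0.4200·89.7750 + 0.5800·26.4000] = 52.4926
Node ud (S = 78): V_ud = 1/1.01·[0.4200·26.4000 + 0.5800·0.0000] = 10.9782
Node dd (S = 48): V_dd = 1/1.01·[0.4200·0.0000 + 0.5800·0.0000] = 0.0000
Node u (S = 97.5): V_u = 1/1.01·[0.4200·52.4926 + 0.5800·10.9782] = 28.1329
Node d (S = 60): V_d = 1/1.01·[0.4200·10.9782 + 0.5800·0.0000] = 4.5652
Node 0 (S = 75): V_0 = 1/1.01·[0.4200·28.1329 + 0.5800·4.5652] = 14.3204

$14.32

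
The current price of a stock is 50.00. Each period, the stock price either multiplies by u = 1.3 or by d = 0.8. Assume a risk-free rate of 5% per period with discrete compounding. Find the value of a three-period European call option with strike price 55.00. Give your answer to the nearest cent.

10.00

Risk-neutral probability p = (1 + 0.05 − 0.8)/(1.3 − 0.8) = 0.2500/0.5000 = 0.5000
Terminal stock prices: S_uuu = 109.9, S_uud = 67.6, S_udd = 41.6, S_ddd = 25.6
Terminal payoffs (S − K): max(54.85, 0) = 54.85, max(12.6, 0) = 12.6, max(-13.4, 0) = 0, max(-29.4, 0) = 0
Node uu (S = 84.5): V_uu = 1/1.05·[0.5000·54.8500 + 0.5000·12.6000] = 32.1190
Node ud (S = 52): V_ud = 1/1.05·[0.5000·12.6000 + 0.5000·0.0000] = 6.0000
Node dd (S = 32): V_dd = 1/1.05·[0.5000·0.0000 + 0.5000·0.0000] = 0.0000
Node u (S = 65): V_u = 1/1.05·[0.5000·32.1190 + 0.5000·6.0000] = 18.1519
Node d (S = 40): V_d = 1/1.05·[0.5000·6.0000 + 0.5000·0.0000] = 2.8571
Node 0 (S = 50): V_0 = 1/1.05·[0.5000·18.1519 + 0.5000·2.8571] = 10.0043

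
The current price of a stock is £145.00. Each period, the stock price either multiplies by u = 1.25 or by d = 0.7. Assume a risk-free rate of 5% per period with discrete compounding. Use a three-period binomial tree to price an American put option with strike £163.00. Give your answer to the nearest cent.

Risk-neutral probability p = (1 + 0.05 − 0.7)/(1.25 − 0.7) = 0.3500/0.5500 = 0.6364
Terminal stock prices: S_uuu = 283.2, S_uud = 158.6, S_udd = 88.81, S_ddd = 49.73
Terminal payoffs (K − S): max(-120.2, 0) = 0, max(4.406, 0) = 4.406, max(74.19, 0) = 74.19, max(113.3, 0) = 113.3
Node uu (S = 226.6): continuation = 1/1.05·[0.6364·0.0000 + 0.3636·4.4062] = 1.5260; exercise value = 0.0000 ≤ continuation, so V_uu = 1.5260
Node ud (S = 126.9): continuation = 1/1.05·[0.6364·4.4062 + 0.3636·74.1875] = 28.3631; exercise value = 36.1250 > continuation, so V_ud = 36.1250 (exercise)
Node dd (S = 71.05): continuation = 1/1.05·[0.6364·74.1875 + 0.3636·113.2650] = 84.1881; exercise value = 91.9500 > continuation, so V_dd = 91.9500 (exercise)
Node u (S = 181.2): continuation = 1/1.05·[0.6364·1.5260 + 0.3636·36.1250] = 13.4357; exercise value = 0.0000 ≤ continuation, so V_u = 13.4357
Node d (S = 101.5): continuation = 1/1.05·[0.6364·36.1250 + 0.3636·91.9500] = 53.7381; exercise value = 61.5000 > continuation, so V_d = 61.5000 (exercise)
Node 0 (S = 145): continuation = 1/1.05·[0.6364·13.4357 + 0.3636·61.5000] = 29.4415; exercise value = 18.0000 ≤ continuation, so V_0 = 29.4415

£29.44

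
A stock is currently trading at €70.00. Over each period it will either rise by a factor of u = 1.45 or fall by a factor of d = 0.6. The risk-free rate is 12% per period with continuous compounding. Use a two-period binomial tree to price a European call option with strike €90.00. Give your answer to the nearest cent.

Risk-neutral probability p = (e^0.12 − 0.6)/(1.45 − 0.6) = 0.5275/0.8500 = 0.6206
Terminal stock prices: S_uu = 147.2, S_ud = 60.9, S_dd = 25.2
Terminal payoffs (S − K): max(57.18, 0) = 57.18, max(-29.1, 0) = 0, max(-64.8, 0) = 0
Node u (S = 101.5): V_u = e^(−0.12)·[0.6206·57.1750 + 0.3794·0.0000] = 31.4696
Node d (S = 42): V_d = e^(−0.12)·[0.6206·0.0000 + 0.3794·0.0000] = 0.0000
Node 0 (S = 70): V_0 = e^(−0.12)·[0.6206·31.4696 + 0.3794·0.0000] = 17.3212

€17.32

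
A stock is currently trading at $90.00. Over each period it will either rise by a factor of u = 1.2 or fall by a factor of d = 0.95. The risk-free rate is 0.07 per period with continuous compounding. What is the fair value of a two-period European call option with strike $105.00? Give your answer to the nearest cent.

$5.14

Risk-neutral probability p = (e^0.07 − 0.95)/(1.2 − 0.95) = 0.1225/0.2500 = 0.4900
Terminal stock prices: S_uu = 129.6, S_ud = 102.6, S_dd = 81.22
Terminal payoffs (S − K): max(24.6, 0) = 24.6, max(-2.4, 0) = 0, max(-23.78, 0) = 0
Node u (S = 108): V_u = e^(−0.07)·[0.4900·24.6000 + 0.5100·0.0000] = 11.2398
Node d (S = 85.5): V_d = e^(−0.07)·[0.4900·0.0000 + 0.5100·0.0000] = 0.0000
Node 0 (S = 90): V_0 = e^(−0.07)·[0.4900·11.2398 + 0.5100·0.0000] = 5.1355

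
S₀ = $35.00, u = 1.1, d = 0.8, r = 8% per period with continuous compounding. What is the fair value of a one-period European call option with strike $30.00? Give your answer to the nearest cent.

$7.41

Risk-neutral probability p = (e^0.08 − 0.8)/(1.1 − 0.8) = 0.2833/0.3000 = 0.9443
Terminal stock prices: S_u = 38.5, S_d = 28
Terminal payoffs (S − K): max(8.5, 0) = 8.5, max(-2, 0) = 0
Node 0 (S = 35): V_0 = e^(−0.08)·[0.9443·8.5000 + 0.0557·0.0000] = 7.4094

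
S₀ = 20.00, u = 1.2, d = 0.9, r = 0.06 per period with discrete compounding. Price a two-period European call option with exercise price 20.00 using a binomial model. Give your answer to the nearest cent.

2.94

Risk-neutral probability p = (1 + 0.06 − 0.9)/(1.2 − 0.9) = 0.1600/0.3000 = 0.5333
Terminal stock prices: S_uu = 28.8, S_ud = 21.6, S_dd = 16.2
Terminal payoffs (S − K): max(8.8, 0) = 8.8, max(1.6, 0) = 1.6, max(-3.8, 0) = 0
Node u (S = 24): V_u = 1/1.06·[0.5333·8.8000 + 0.4667·1.6000] = 5.1321
Node d (S = 18): V_d = 1/1.06·[0.5333·1.6000 + 0.4667·0.0000] = 0.8050
Node 0 (S = 20): V_0 = 1/1.06·[0.5333·5.1321 + 0.4667·0.8050] = 2.9366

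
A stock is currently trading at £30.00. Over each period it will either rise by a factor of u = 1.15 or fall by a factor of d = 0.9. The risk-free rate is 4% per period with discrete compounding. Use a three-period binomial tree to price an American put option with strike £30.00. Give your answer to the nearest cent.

£1.47

Risk-neutral probability p = (1 + 0.04 − 0.9)/(1.15 − 0.9) = 0.1400/0.2500 = 0.5600
Terminal stock prices: S_uuu = 45.63, S_uud = 35.71, S_udd = 27.95, S_ddd = 21.87
Terminal payoffs (K − S): max(-15.63, 0) = 0, max(-5.707, 0) = 0, max(2.055, 0) = 2.055, max(8.13, 0) = 8.13
Node uu (S = 39.67): continuation = 1/1.04·[0.5600·0.0000 + 0.4400·0.0000] = 0.0000; exercise value = 0.0000 ≤ continuation, so V_uu = 0.0000
Node ud (S = 31.05): continuation = 1/1.04·[0.5600·0.0000 + 0.4400·2.0550] = 0.8694; exercise value = 0.0000 ≤ continuation, so V_ud = 0.8694
Node dd (S = 24.3): continuation = 1/1.04·[0.5600·2.0550 + 0.4400·8.1300] = 4.5462; exercise value = 5.7000 > continuation, so V_dd = 5.7000 (exercise)
Node u (S = 34.5): continuation = 1/1.04·[0.5600·0.0000 + 0.4400·0.8694] = 0.3678; exercise value = 0.0000 ≤ continuation, so V_u = 0.3678
Node d (S = 27): continuation = 1/1.04·[0.5600·0.8694 + 0.4400·5.7000] = 2.8797; exercise value = 3.0000 > continuation, so V_d = 3.0000 (exercise)
Node 0 (S = 30): continuation = 1/1.04·[0.5600·0.3678 + 0.4400·3.0000] = 1.4673; exercise value = 0.0000 ≤ continuation, so V_0 = 1.4673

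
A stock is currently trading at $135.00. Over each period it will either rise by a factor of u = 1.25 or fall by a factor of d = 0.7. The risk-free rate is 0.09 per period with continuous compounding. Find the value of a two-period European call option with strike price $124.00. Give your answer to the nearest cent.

Risk-neutral probability p = (e^0.09 − 0.7)/(1.25 − 0.7) = 0.3942/0.5500 = 0.7167
Terminal stock prices: S_uu = 210.9, S_ud = 118.1, S_dd = 66.15
Terminal payoffs (S − K): max(86.94, 0) = 86.94, max(-5.875, 0) = 0, max(-57.85, 0) = 0
Node u (S = 168.8): V_u = e^(−0.09)·[0.7167·86.9375 + 0.2833·0.0000] = 56.9438
Node d (S = 94.5): V_d = e^(−0.09)·[0.7167·0.0000 + 0.2833·0.0000] = 0.0000
Node 0 (S = 135): V_0 = e^(−0.09)·[0.7167·56.9438 + 0.2833·0.0000] = 37.2980

$37.30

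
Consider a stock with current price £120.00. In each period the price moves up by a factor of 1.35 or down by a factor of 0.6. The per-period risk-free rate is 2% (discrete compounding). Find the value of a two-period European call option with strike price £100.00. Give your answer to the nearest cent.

Risk-neutral probability p = (1 + 0.02 − 0.6)/(1.35 − 0.6) = 0.4200/0.7500 = 0.5600
Terminal stock prices: S_uu = 218.7, S_ud = 97.2, S_dd = 43.2
Terminal payoffs (S − K): max(118.7, 0) = 118.7, max(-2.8, 0) = 0, max(-56.8, 0) = 0
Node u (S = 162): V_u = 1/1.02·[0.5600·118.7000 + 0.4400·0.0000] = 65.1686
Node d (S = 72): V_d = 1/1.02·[0.5600·0.0000 + 0.4400·0.0000] = 0.0000
Node 0 (S = 120): V_0 = 1/1.02·[0.5600·65.1686 + 0.4400·0.0000] = 35.7789

£35.78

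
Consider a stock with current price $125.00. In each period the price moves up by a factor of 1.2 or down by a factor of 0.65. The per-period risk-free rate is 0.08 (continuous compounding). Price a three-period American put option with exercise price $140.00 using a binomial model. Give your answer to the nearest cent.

$19.95

Risk-neutral probability p = (e^0.08 − 0.65)/(1.2 − 0.65) = 0.4333/0.5500 = 0.7878
Terminal stock prices: S_uuu = 216, S_uud = 117, S_udd = 63.38, S_ddd = 34.33
Terminal payoffs (K − S): max(-76, 0) = 0, max(23, 0) = 23, max(76.62, 0) = 76.62, max(105.7, 0) = 105.7
Node uu (S = 180): continuation = e^(−0.08)·[0.7878·0.0000 + 0.2122·23.0000] = 4.5055; exercise value = 0.0000 ≤ continuation, so V_uu = 4.5055
Node ud (S = 97.5): continuation = e^(−0.08)·[0.7878·23.0000 + 0.2122·76.6250] = 31.7363; exercise value = 42.5000 > continuation, so V_ud = 42.5000 (exercise)
Node dd (S = 52.81): continuation = e^(−0.08)·[0.7878·76.6250 + 0.2122·105.6719] = 76.4238; exercise value = 87.1875 > continuation, so V_dd = 87.1875 (exercise)
Node u (S = 150): continuation = e^(−0.08)·[0.7878·4.5055 + 0.2122·42.5000] = 11.6018; exercise value = 0.0000 ≤ continuation, so V_u = 11.6018
Node d (S = 81.25): continuation = e^(−0.08)·[0.7878·42.5000 + 0.2122·87.1875] = 47.9863; exercise value = 58.7500 > continuation, so V_d = 58.7500 (exercise)
Node 0 (S = 125): continuation = e^(−0.08)·[0.7878·11.6018 + 0.2122·58.7500] = 19.9457; exercise value = 15.0000 ≤ continuation, so V_0 = 19.9457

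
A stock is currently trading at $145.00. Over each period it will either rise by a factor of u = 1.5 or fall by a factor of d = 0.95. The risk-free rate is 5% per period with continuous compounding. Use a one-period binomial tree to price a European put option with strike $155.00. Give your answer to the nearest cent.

Risk-neutral probability p = (e^0.05 − 0.95)/(1.5 − 0.95) = 0.1013/0.5500 = 0.1841
Terminal stock prices: S_u = 217.5, S_d = 137.8
Terminal payoffs (K − S): max(-62.5, 0) = 0, max(17.25, 0) = 17.25
Node 0 (S = 145): V_0 = e^(−0.05)·[0.1841·0.0000 + 0.8159·17.2500] = 13.3874

$13.39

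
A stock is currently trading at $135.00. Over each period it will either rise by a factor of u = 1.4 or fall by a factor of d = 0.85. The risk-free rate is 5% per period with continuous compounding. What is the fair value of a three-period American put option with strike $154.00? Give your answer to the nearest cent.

Risk-neutral probability p = (e^0.05 − 0.85)/(1.4 − 0.85) = 0.2013/0.5500 = 0.3659
Terminal stock prices: S_uuu = 370.4, S_uud = 224.9, S_udd = 136.6, S_ddd = 82.91
Terminal payoffs (K − S): max(-216.4, 0) = 0, max(-70.91, 0) = 0, max(17.45, 0) = 17.45, max(71.09, 0) = 71.09
Node uu (S = 264.6): continuation = e^(−0.05)·[0.3659·0.0000 + 0.6341·0.0000] = 0.0000; exercise value = 0.0000 ≤ continuation, so V_uu = 0.0000
Node ud (S = 160.7): continuation = e^(−0.05)·[0.3659·0.0000 + 0.6341·17.4475] = 10.5231; exercise value = 0.0000 ≤ continuation, so V_ud = 10.5231
Node dd (S = 97.54): continuation = e^(−0.05)·[0.3659·17.4475 + 0.6341·71.0931] = 48.9518; exercise value = 56.4625 > continuation, so V_dd = 56.4625 (exercise)
Node u (S = 189): continuation = e^(−0.05)·[0.3659·0.0000 + 0.6341·10.5231] = 6.3468; exercise value = 0.0000 ≤ continuation, so V_u = 6.3468
Node d (S = 114.8): continuation = e^(−0.05)·[0.3659·10.5231 + 0.6341·56.4625] = 37.7173; exercise value = 39.2500 > continuation, so V_d = 39.2500 (exercise)
Node 0 (S = 135): continuation = e^(−0.05)·[0.3659·6.3468 + 0.6341·39.2500] = 25.8821; exercise value = 19.0000 ≤ continuation, so V_0 = 25.8821

$25.88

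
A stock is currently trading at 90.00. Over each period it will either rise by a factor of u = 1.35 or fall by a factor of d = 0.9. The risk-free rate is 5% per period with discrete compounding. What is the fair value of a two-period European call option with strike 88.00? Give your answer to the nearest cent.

16.27

Risk-neutral probability p = (1 + 0.05 − 0.9)/(1.35 − 0.9) = 0.1500/0.4500 = 0.3333
Terminal stock prices: S_uu = 164, S_ud = 109.4, S_dd = 72.9
Terminal payoffs (S − K): max(76.03, 0) = 76.03, max(21.35, 0) = 21.35, max(-15.1, 0) = 0
Node u (S = 121.5): V_u = 1/1.05·[0.3333·76.0250 + 0.6667·21.3500] = 37.6905
Node d (S = 81): V_d = 1/1.05·[0.3333·21.3500 + 0.6667·0.0000] = 6.7778
Node 0 (S = 90): V_0 = 1/1.05·[0.3333·37.6905 + 0.6667·6.7778] = 16.2686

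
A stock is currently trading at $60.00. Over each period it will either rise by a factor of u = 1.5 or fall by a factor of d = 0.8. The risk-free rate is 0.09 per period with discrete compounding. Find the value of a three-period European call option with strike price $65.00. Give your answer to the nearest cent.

$17.56

Risk-neutral probability p = (1 + 0.09 − 0.8)/(1.5 − 0.8) = 0.2900/0.7000 = 0.4143
Terminal stock prices: S_uuu = 202.5, S_uud = 108, S_udd = 57.6, S_ddd = 30.72
Terminal payoffs (S − K): max(137.5, 0) = 137.5, max(43, 0) = 43, max(-7.4, 0) = 0, max(-34.28, 0) = 0
Node uu (S = 135): V_uu = 1/1.09·[0.4143·137.5000 + 0.5857·43.0000] = 75.3670
Node ud (S = 72): V_ud = 1/1.09·[0.4143·43.0000 + 0.5857·0.0000] = 16.3434
Node dd (S = 38.4): V_dd = 1/1.09·[0.4143·0.0000 + 0.5857·0.0000] = 0.0000
Node u (S = 90): V_u = 1/1.09·[0.4143·75.3670 + 0.5857·16.3434] = 37.4275
Node d (S = 48): V_d = 1/1.09·[0.4143·16.3434 + 0.5857·0.0000] = 6.2118
Node 0 (S = 60): V_0 = 1/1.09·[0.4143·37.4275 + 0.5857·6.2118] = 17.5633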